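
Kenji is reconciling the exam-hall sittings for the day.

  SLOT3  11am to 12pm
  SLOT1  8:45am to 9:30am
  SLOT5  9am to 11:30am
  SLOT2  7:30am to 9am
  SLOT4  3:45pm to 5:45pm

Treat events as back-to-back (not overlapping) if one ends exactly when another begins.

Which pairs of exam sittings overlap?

Sorted by start: SLOT2, SLOT1, SLOT5, SLOT3, SLOT4.
SLOT1 starts before SLOT2 ends → SLOT2 and SLOT1 overlap.
SLOT5 starts exactly when SLOT2 ends (back-to-back, no overlap) — done with SLOT2.
SLOT5 starts before SLOT1 ends → SLOT1 and SLOT5 overlap.
SLOT3 starts after SLOT1 ends — done with SLOT1.
SLOT3 starts before SLOT5 ends → SLOT5 and SLOT3 overlap.
SLOT4 starts after SLOT5 ends.
SLOT4 starts after SLOT3 ends.

SLOT1 & SLOT2, SLOT1 & SLOT5, SLOT3 & SLOT5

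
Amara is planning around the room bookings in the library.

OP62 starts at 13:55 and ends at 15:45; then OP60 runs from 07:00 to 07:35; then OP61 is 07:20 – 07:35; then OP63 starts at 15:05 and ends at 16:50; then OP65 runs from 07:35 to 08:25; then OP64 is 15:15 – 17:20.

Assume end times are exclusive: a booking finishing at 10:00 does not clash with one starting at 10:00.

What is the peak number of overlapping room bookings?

Sweep the timeline, counting +1 at each start and −1 at each end (ends before starts at a tie):
07:00 start OP60 → 1
07:20 start OP61 → 2
07:35 end OP60 → 1
07:35 end OP61 → 0
07:35 start OP65 → 1
08:25 end OP65 → 0
13:55 start OP62 → 1
15:05 start OP63 → 2
15:15 start OP64 → 3
15:45 end OP62 → 2
16:50 end OP63 → 1
17:20 end OP64 → 0
Peak is 3, at 15:15 (OP62, OP63, OP64).

3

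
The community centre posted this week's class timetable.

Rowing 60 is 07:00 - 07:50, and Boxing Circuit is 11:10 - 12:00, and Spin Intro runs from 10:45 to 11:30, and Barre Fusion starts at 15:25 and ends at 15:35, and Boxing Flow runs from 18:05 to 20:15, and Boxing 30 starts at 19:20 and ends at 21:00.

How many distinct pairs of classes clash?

2

Sorted by start: Rowing 60, Spin Intro, Boxing Circuit, Barre Fusion, Boxing Flow, Boxing 30.
Spin Intro starts after Rowing 60 ends, so Rowing 60 has no further overlaps.
Boxing Circuit starts before Spin Intro ends → Spin Intro and Boxing Circuit overlap.
Barre Fusion starts after Spin Intro ends, so Spin Intro has no further overlaps.
Barre Fusion starts after Boxing Circuit ends, so Boxing Circuit has no further overlaps.
Boxing Flow starts after Barre Fusion ends, so Barre Fusion has no further overlaps.
Boxing 30 starts before Boxing Flow ends → Boxing Flow and Boxing 30 overlap.
Overlapping pairs: Boxing 30 & Boxing Flow, Boxing Circuit & Spin Intro — 2 in total.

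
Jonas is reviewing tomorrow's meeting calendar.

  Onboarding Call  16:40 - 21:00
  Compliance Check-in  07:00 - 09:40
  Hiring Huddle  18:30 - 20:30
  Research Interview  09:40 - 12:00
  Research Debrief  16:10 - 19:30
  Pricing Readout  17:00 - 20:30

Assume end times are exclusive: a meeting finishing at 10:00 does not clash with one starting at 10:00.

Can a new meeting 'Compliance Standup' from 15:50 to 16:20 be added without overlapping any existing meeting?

Compliance Check-in: ends 09:40 at or before Compliance Standup starts 15:50 → clear.
Research Interview: ends 12:00 at or before Compliance Standup starts 15:50 → clear.
Research Debrief: starts 16:10 before Compliance Standup ends 16:20, and ends 19:30 after Compliance Standup starts 15:50 → overlap.
Onboarding Call: starts 16:40 at or after Compliance Standup ends 16:20 → clear.
Pricing Readout: starts 17:00 at or after Compliance Standup ends 16:20 → clear.
Hiring Huddle: starts 18:30 at or after Compliance Standup ends 16:20 → clear.
Compliance Standup overlaps Research Debrief.

No — it overlaps Research Debrief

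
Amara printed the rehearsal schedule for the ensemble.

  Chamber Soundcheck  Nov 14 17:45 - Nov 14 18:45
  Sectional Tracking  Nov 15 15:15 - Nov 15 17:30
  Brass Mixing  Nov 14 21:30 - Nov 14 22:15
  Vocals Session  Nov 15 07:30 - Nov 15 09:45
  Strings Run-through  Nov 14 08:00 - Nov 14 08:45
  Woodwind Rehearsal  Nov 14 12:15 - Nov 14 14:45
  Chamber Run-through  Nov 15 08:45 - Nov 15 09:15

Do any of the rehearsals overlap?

Two intervals overlap when each starts before the other ends.
Sorted by start: Strings Run-through, Woodwind Rehearsal, Chamber Soundcheck, Brass Mixing, Vocals Session, Chamber Run-through, Sectional Tracking.
Woodwind Rehearsal starts after Strings Run-through ends, so nothing later overlaps Strings Run-through either.
Chamber Soundcheck starts after Woodwind Rehearsal ends, so nothing later overlaps Woodwind Rehearsal either.
Brass Mixing starts after Chamber Soundcheck ends, so nothing later overlaps Chamber Soundcheck either.
Vocals Session starts after Brass Mixing ends, so nothing later overlaps Brass Mixing either.
Chamber Run-through starts before Vocals Session ends → Vocals Session and Chamber Run-through overlap.
That's a conflict, so the schedule is not conflict-free.

Yes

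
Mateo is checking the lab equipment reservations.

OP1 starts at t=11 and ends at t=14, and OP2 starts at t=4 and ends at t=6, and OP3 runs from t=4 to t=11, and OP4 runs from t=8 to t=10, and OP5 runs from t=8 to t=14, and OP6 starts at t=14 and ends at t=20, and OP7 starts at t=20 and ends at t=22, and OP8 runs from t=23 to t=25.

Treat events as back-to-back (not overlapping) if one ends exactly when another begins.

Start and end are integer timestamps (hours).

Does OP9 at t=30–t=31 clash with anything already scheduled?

No — it doesn't clash with anything

OP2: ends t=6 at or before OP9 starts t=30 → clear.
OP3: ends t=11 at or before OP9 starts t=30 → clear.
OP4: ends t=10 at or before OP9 starts t=30 → clear.
OP5: ends t=14 at or before OP9 starts t=30 → clear.
OP1: ends t=14 at or before OP9 starts t=30 → clear.
OP6: ends t=20 at or before OP9 starts t=30 → clear.
OP7: ends t=22 at or before OP9 starts t=30 → clear.
OP8: ends t=25 at or before OP9 starts t=30 → clear.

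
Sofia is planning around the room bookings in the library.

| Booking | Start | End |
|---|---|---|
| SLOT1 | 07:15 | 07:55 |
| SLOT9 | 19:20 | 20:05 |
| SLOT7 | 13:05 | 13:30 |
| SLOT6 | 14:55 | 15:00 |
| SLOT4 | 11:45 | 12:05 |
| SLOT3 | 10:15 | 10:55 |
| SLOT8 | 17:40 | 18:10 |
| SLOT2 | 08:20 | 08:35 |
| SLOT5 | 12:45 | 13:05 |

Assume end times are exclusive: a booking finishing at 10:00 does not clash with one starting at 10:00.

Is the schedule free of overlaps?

Yes

Check each pair: they overlap iff neither finishes before the other starts.
Sorted by start: SLOT1, SLOT2, SLOT3, SLOT4, SLOT5, SLOT7, SLOT6, SLOT8, SLOT9.
SLOT2 starts after SLOT1 ends, so nothing later overlaps SLOT1 either.
SLOT3 starts after SLOT2 ends, so nothing later overlaps SLOT2 either.
SLOT4 starts after SLOT3 ends, so nothing later overlaps SLOT3 either.
SLOT5 starts after SLOT4 ends, so nothing later overlaps SLOT4 either.
SLOT7 starts exactly when SLOT5 ends (back-to-back, no overlap), so nothing later overlaps SLOT5 either.
SLOT6 starts after SLOT7 ends, so nothing later overlaps SLOT7 either.
SLOT8 starts after SLOT6 ends, so nothing later overlaps SLOT6 either.
SLOT9 starts after SLOT8 ends.
Every pair is clear; the schedule has no overlaps.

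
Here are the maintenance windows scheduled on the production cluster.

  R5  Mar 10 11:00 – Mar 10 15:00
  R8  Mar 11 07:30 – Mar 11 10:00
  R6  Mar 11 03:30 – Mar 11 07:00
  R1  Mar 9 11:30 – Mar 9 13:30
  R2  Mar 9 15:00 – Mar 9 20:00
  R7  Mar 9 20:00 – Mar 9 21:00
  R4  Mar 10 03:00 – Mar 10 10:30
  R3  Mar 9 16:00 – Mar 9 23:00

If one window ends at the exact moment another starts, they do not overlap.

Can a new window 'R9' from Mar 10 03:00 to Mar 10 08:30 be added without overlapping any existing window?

No — it overlaps R4

R1: ends Mar 9 13:30 at or before R9 starts Mar 10 03:00 → clear.
R2: ends Mar 9 20:00 at or before R9 starts Mar 10 03:00 → clear.
R3: ends Mar 9 23:00 at or before R9 starts Mar 10 03:00 → clear.
R7: ends Mar 9 21:00 at or before R9 starts Mar 10 03:00 → clear.
R4: starts Mar 10 03:00 before R9 ends Mar 10 08:30, and ends Mar 10 10:30 after R9 starts Mar 10 03:00 → overlap.
R5: starts Mar 10 11:00 at or after R9 ends Mar 10 08:30 → clear.
R6: starts Mar 11 03:30 at or after R9 ends Mar 10 08:30 → clear.
R8: starts Mar 11 07:30 at or after R9 ends Mar 10 08:30 → clear.
R9 overlaps R4.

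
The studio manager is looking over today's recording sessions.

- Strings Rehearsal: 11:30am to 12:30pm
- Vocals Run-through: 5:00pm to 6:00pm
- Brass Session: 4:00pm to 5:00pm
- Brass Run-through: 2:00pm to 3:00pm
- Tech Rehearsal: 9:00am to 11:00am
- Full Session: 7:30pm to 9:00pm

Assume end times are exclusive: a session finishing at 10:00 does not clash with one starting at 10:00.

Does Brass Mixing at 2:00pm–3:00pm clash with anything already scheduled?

Tech Rehearsal: ends 11:00am at or before Brass Mixing starts 2:00pm → clear.
Strings Rehearsal: ends 12:30pm at or before Brass Mixing starts 2:00pm → clear.
Brass Run-through: starts 2:00pm before Brass Mixing ends 3:00pm, and ends 3:00pm after Brass Mixing starts 2:00pm → overlap.
Brass Session: starts 4:00pm at or after Brass Mixing ends 3:00pm → clear.
Vocals Run-through: starts 5:00pm at or after Brass Mixing ends 3:00pm → clear.
Full Session: starts 7:30pm at or after Brass Mixing ends 3:00pm → clear.
Brass Mixing overlaps Brass Run-through.

Yes — it overlaps Brass Run-through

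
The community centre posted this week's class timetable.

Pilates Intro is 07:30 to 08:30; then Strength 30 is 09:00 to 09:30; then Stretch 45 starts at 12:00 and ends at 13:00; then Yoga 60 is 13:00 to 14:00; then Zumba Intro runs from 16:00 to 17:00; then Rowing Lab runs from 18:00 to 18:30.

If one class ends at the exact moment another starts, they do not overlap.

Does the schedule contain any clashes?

No

Check each pair: they overlap iff neither finishes before the other starts.
Sorted by start: Pilates Intro, Strength 30, Stretch 45, Yoga 60, Zumba Intro, Rowing Lab.
Strength 30 starts after Pilates Intro ends, so Pilates Intro has no further overlaps.
Stretch 45 starts after Strength 30 ends, so Strength 30 has no further overlaps.
Yoga 60 starts exactly when Stretch 45 ends (back-to-back, no overlap), so Stretch 45 has no further overlaps.
Zumba Intro starts after Yoga 60 ends, so Yoga 60 has no further overlaps.
Rowing Lab starts after Zumba Intro ends.
Every pair is clear; the schedule has no overlaps.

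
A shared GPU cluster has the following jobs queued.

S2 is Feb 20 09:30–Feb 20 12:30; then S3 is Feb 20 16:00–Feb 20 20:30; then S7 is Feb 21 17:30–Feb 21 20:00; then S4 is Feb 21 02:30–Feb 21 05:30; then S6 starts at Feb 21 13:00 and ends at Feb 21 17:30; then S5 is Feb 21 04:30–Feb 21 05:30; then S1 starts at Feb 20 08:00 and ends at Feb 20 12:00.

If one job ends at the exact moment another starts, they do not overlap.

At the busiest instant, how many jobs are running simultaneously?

2

Sort all start/end points and keep a running count:
Feb 20 08:00 start S1 → 1
Feb 20 09:30 start S2 → 2
Feb 20 12:00 end S1 → 1
Feb 20 12:30 end S2 → 0
Feb 20 16:00 start S3 → 1
Feb 20 20:30 end S3 → 0
Feb 21 02:30 start S4 → 1
Feb 21 04:30 start S5 → 2
Feb 21 05:30 end S4 → 1
Feb 21 05:30 end S5 → 0
Feb 21 13:00 start S6 → 1
Feb 21 17:30 end S6 → 0
Feb 21 17:30 start S7 → 1
Feb 21 20:00 end S7 → 0
Peak is 2, at Feb 20 09:30 (S1, S2).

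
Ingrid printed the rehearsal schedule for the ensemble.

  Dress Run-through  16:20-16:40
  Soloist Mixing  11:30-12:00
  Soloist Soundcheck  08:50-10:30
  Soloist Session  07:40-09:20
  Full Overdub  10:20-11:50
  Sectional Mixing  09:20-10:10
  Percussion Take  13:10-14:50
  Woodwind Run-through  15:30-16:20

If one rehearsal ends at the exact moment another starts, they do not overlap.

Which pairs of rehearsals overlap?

Full Overdub & Soloist Mixing, Full Overdub & Soloist Soundcheck, Sectional Mixing & Soloist Soundcheck, Soloist Session & Soloist Soundcheck

Sorted by start: Soloist Session, Soloist Soundcheck, Sectional Mixing, Full Overdub, Soloist Mixing, Percussion Take, Woodwind Run-through, Dress Run-through.
Soloist Soundcheck starts before Soloist Session ends → Soloist Session and Soloist Soundcheck overlap.
Sectional Mixing starts exactly when Soloist Session ends (back-to-back, no overlap), so Soloist Session has no further overlaps.
Sectional Mixing starts before Soloist Soundcheck ends → Soloist Soundcheck and Sectional Mixing overlap.
Full Overdub starts before Soloist Soundcheck ends → Soloist Soundcheck and Full Overdub overlap.
Soloist Mixing starts after Soloist Soundcheck ends, so Soloist Soundcheck has no further overlaps.
Full Overdub starts after Sectional Mixing ends, so Sectional Mixing has no further overlaps.
Soloist Mixing starts before Full Overdub ends → Full Overdub and Soloist Mixing overlap.
Percussion Take starts after Full Overdub ends, so Full Overdub has no further overlaps.
Percussion Take starts after Soloist Mixing ends, so Soloist Mixing has no further overlaps.
Woodwind Run-through starts after Percussion Take ends, so Percussion Take has no further overlaps.
Dress Run-through starts exactly when Woodwind Run-through ends (back-to-back, no overlap).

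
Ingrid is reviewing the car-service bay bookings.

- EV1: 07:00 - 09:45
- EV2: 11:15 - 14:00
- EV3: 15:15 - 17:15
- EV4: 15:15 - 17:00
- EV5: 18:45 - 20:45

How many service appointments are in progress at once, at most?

2

Sweep the timeline, counting +1 at each start and −1 at each end (ends before starts at a tie):
07:00 start EV1 → 1
09:45 end EV1 → 0
11:15 start EV2 → 1
14:00 end EV2 → 0
15:15 start EV3 → 1
15:15 start EV4 → 2
17:00 end EV4 → 1
17:15 end EV3 → 0
18:45 start EV5 → 1
20:45 end EV5 → 0
Peak is 2, at 15:15 (EV3, EV4).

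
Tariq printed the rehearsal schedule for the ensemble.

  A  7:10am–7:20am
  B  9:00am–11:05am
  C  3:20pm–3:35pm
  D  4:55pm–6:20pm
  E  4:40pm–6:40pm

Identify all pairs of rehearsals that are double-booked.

Sorted by start: A, B, C, E, D.
B starts after A ends; A is clear from here.
C starts after B ends; B is clear from here.
E starts after C ends; C is clear from here.
D starts before E ends → E and D overlap.

D & E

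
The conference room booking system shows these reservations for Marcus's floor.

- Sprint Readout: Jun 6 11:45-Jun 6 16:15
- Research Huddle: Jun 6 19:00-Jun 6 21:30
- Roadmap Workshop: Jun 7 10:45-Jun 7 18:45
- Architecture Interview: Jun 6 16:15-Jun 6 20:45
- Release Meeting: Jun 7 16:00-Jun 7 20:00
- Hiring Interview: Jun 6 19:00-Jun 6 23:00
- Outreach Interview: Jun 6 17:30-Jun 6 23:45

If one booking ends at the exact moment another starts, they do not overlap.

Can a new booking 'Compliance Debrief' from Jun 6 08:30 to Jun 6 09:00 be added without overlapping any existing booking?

Sprint Readout: starts Jun 6 11:45 at or after Compliance Debrief ends Jun 6 09:00 → clear.
Architecture Interview: starts Jun 6 16:15 at or after Compliance Debrief ends Jun 6 09:00 → clear.
Outreach Interview: starts Jun 6 17:30 at or after Compliance Debrief ends Jun 6 09:00 → clear.
Hiring Interview: starts Jun 6 19:00 at or after Compliance Debrief ends Jun 6 09:00 → clear.
Research Huddle: starts Jun 6 19:00 at or after Compliance Debrief ends Jun 6 09:00 → clear.
Roadmap Workshop: starts Jun 7 10:45 at or after Compliance Debrief ends Jun 6 09:00 → clear.
Release Meeting: starts Jun 7 16:00 at or after Compliance Debrief ends Jun 6 09:00 → clear.

Yes — the slot is free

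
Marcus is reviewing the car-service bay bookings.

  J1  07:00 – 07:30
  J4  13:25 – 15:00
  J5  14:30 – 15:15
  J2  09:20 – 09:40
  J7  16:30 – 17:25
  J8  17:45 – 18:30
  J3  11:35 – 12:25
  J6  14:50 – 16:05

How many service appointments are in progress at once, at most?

Sweep the timeline, counting +1 at each start and −1 at each end (ends before starts at a tie):
07:00 start J1 → 1
07:30 end J1 → 0
09:20 start J2 → 1
09:40 end J2 → 0
11:35 start J3 → 1
12:25 end J3 → 0
13:25 start J4 → 1
14:30 start J5 → 2
14:50 start J6 → 3
15:00 end J4 → 2
15:15 end J5 → 1
16:05 end J6 → 0
16:30 start J7 → 1
17:25 end J7 → 0
17:45 start J8 → 1
18:30 end J8 → 0
Peak is 3, at 14:50 (J4, J5, J6).

3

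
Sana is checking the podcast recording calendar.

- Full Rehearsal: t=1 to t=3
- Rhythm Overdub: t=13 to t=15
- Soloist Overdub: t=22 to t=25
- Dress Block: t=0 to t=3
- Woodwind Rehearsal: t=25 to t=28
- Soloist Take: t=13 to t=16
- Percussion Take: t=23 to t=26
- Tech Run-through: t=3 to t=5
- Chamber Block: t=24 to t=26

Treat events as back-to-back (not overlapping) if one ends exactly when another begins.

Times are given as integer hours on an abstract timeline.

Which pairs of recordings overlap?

Chamber Block & Percussion Take, Chamber Block & Soloist Overdub, Chamber Block & Woodwind Rehearsal, Dress Block & Full Rehearsal, Percussion Take & Soloist Overdub, Percussion Take & Woodwind Rehearsal, Rhythm Overdub & Soloist Take

Sorted by start: Dress Block, Full Rehearsal, Tech Run-through, Soloist Take, Rhythm Overdub, Soloist Overdub, Percussion Take, Chamber Block, Woodwind Rehearsal.
Full Rehearsal starts before Dress Block ends → Dress Block and Full Rehearsal overlap.
Tech Run-through starts exactly when Dress Block ends (back-to-back, no overlap), so Dress Block has no further overlaps.
Tech Run-through starts exactly when Full Rehearsal ends (back-to-back, no overlap), so Full Rehearsal has no further overlaps.
Soloist Take starts after Tech Run-through ends, so Tech Run-through has no further overlaps.
Rhythm Overdub starts before Soloist Take ends → Soloist Take and Rhythm Overdub overlap.
Soloist Overdub starts after Soloist Take ends, so Soloist Take has no further overlaps.
Soloist Overdub starts after Rhythm Overdub ends, so Rhythm Overdub has no further overlaps.
Percussion Take starts before Soloist Overdub ends → Soloist Overdub and Percussion Take overlap.
Chamber Block starts before Soloist Overdub ends → Soloist Overdub and Chamber Block overlap.
Woodwind Rehearsal starts exactly when Soloist Overdub ends (back-to-back, no overlap).
Chamber Block starts before Percussion Take ends → Percussion Take and Chamber Block overlap.
Woodwind Rehearsal starts before Percussion Take ends → Percussion Take and Woodwind Rehearsal overlap.
Woodwind Rehearsal starts before Chamber Block ends → Chamber Block and Woodwind Rehearsal overlap.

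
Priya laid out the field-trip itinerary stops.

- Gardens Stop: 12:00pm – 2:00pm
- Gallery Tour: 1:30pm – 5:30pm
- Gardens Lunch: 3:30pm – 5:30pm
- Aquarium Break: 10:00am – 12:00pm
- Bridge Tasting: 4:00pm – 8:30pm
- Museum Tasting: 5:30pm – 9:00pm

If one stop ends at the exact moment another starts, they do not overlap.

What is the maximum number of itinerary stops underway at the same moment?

Sort all start/end points and keep a running count:
10:00am start Aquarium Break → 1
12:00pm end Aquarium Break → 0
12:00pm start Gardens Stop → 1
1:30pm start Gallery Tour → 2
2:00pm end Gardens Stop → 1
3:30pm start Gardens Lunch → 2
4:00pm start Bridge Tasting → 3
5:30pm end Gallery Tour → 2
5:30pm end Gardens Lunch → 1
5:30pm start Museum Tasting → 2
8:30pm end Bridge Tasting → 1
9:00pm end Museum Tasting → 0
Peak is 3, at 4:00pm (Bridge Tasting, Gallery Tour, Gardens Lunch).

3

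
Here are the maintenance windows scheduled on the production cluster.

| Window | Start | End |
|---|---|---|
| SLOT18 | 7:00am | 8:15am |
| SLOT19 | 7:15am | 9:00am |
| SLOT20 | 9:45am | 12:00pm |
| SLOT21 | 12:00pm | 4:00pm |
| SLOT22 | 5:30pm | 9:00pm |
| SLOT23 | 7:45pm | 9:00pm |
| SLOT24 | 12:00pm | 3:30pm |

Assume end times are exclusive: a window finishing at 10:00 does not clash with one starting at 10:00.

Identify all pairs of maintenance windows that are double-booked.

Sorted by start: SLOT18, SLOT19, SLOT20, SLOT21, SLOT24, SLOT22, SLOT23.
SLOT19 starts before SLOT18 ends → SLOT18 and SLOT19 overlap.
SLOT20 starts after SLOT18 ends, so SLOT18 has no further overlaps.
SLOT20 starts after SLOT19 ends, so SLOT19 has no further overlaps.
SLOT21 starts exactly when SLOT20 ends (back-to-back, no overlap), so SLOT20 has no further overlaps.
SLOT24 starts before SLOT21 ends → SLOT21 and SLOT24 overlap.
SLOT22 starts after SLOT21 ends, so SLOT21 has no further overlaps.
SLOT22 starts after SLOT24 ends, so SLOT24 has no further overlaps.
SLOT23 starts before SLOT22 ends → SLOT22 and SLOT23 overlap.

SLOT18 & SLOT19, SLOT21 & SLOT24, SLOT22 & SLOT23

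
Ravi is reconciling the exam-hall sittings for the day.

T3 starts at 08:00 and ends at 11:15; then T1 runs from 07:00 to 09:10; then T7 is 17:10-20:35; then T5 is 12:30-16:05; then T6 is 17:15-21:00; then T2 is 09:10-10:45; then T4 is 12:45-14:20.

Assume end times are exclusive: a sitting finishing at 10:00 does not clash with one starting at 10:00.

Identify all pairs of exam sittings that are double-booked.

T1 & T3, T2 & T3, T4 & T5, T6 & T7

Two intervals overlap when each starts before the other ends.
Sorted by start: T1, T3, T2, T5, T4, T7, T6.
T3 starts before T1 ends → T1 and T3 overlap.
T2 starts exactly when T1 ends (back-to-back, no overlap), so nothing later overlaps T1 either.
T2 starts before T3 ends → T3 and T2 overlap.
T5 starts after T3 ends, so nothing later overlaps T3 either.
T5 starts after T2 ends, so nothing later overlaps T2 either.
T4 starts before T5 ends → T5 and T4 overlap.
T7 starts after T5 ends, so nothing later overlaps T5 either.
T7 starts after T4 ends, so nothing later overlaps T4 either.
T6 starts before T7 ends → T7 and T6 overlap.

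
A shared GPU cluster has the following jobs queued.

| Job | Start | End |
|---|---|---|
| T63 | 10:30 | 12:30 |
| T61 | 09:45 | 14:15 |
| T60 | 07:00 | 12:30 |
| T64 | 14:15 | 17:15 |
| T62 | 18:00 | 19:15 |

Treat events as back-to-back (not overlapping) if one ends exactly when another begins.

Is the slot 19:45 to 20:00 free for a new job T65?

Yes — the slot is free

T60: ends 12:30 at or before T65 starts 19:45 → clear.
T61: ends 14:15 at or before T65 starts 19:45 → clear.
T63: ends 12:30 at or before T65 starts 19:45 → clear.
T64: ends 17:15 at or before T65 starts 19:45 → clear.
T62: ends 19:15 at or before T65 starts 19:45 → clear.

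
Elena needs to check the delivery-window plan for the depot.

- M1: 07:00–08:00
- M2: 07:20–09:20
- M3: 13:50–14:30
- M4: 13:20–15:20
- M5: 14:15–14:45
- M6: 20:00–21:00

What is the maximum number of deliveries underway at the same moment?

3

Sort all start/end points and keep a running count:
07:00 start M1 → 1
07:20 start M2 → 2
08:00 end M1 → 1
09:20 end M2 → 0
13:20 start M4 → 1
13:50 start M3 → 2
14:15 start M5 → 3
14:30 end M3 → 2
14:45 end M5 → 1
15:20 end M4 → 0
20:00 start M6 → 1
21:00 end M6 → 0
Peak is 3, at 14:15 (M3, M4, M5).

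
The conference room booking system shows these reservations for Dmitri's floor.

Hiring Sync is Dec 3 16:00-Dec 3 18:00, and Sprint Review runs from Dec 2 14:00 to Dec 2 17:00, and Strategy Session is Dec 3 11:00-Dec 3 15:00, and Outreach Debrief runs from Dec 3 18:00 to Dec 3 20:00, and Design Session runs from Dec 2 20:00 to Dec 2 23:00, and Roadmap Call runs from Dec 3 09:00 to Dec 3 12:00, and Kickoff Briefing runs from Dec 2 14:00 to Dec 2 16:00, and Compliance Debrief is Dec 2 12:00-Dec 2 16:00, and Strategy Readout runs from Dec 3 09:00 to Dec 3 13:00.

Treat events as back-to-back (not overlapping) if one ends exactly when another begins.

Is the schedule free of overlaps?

Sorted by start: Compliance Debrief, Kickoff Briefing, Sprint Review, Design Session, Strategy Readout, Roadmap Call, Strategy Session, Hiring Sync, Outreach Debrief.
Kickoff Briefing starts before Compliance Debrief ends → Compliance Debrief and Kickoff Briefing overlap.
That's a conflict, so the schedule is not conflict-free.

No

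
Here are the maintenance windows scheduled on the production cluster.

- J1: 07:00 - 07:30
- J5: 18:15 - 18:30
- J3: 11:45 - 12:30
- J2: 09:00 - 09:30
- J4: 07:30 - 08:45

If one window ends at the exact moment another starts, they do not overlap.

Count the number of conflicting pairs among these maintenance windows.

0

Sorted by start: J1, J4, J2, J3, J5.
J4 starts exactly when J1 ends (back-to-back, no overlap); J1 is clear from here.
J2 starts after J4 ends; J4 is clear from here.
J3 starts after J2 ends; J2 is clear from here.
J5 starts after J3 ends.
No pair overlaps.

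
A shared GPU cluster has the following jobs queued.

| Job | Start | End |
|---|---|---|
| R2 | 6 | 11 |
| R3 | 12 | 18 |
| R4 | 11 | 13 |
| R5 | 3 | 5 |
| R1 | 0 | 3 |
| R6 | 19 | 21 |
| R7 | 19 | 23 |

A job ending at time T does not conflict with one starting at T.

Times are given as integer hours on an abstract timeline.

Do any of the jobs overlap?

Yes

Sorted by start: R1, R5, R2, R4, R3, R6, R7.
R5 starts exactly when R1 ends (back-to-back, no overlap), so R1 has no further overlaps.
R2 starts after R5 ends, so R5 has no further overlaps.
R4 starts exactly when R2 ends (back-to-back, no overlap), so R2 has no further overlaps.
R3 starts before R4 ends → R4 and R3 overlap.
That's a conflict, so the schedule is not conflict-free.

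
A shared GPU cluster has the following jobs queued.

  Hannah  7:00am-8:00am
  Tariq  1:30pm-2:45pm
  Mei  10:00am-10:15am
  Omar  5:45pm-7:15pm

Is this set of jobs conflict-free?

Sorted by start: Hannah, Mei, Tariq, Omar.
Mei starts after Hannah ends, so Hannah has no further overlaps.
Tariq starts after Mei ends, so Mei has no further overlaps.
Omar starts after Tariq ends.
Every pair is clear; the schedule has no overlaps.

Yes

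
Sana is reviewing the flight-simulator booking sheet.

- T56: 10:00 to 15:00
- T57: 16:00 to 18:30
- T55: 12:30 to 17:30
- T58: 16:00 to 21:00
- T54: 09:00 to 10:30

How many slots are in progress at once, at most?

Sort all start/end points and keep a running count:
09:00 start T54 → 1
10:00 start T56 → 2
10:30 end T54 → 1
12:30 start T55 → 2
15:00 end T56 → 1
16:00 start T57 → 2
16:00 start T58 → 3
17:30 end T55 → 2
18:30 end T57 → 1
21:00 end T58 → 0
Peak is 3, at 16:00 (T55, T57, T58).

3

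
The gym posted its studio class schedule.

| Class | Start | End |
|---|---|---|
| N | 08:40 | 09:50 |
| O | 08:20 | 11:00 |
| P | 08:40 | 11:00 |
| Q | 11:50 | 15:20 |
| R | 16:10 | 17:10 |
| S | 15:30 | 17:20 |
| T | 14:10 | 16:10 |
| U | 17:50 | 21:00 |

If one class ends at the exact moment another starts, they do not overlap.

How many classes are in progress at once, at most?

Sweep the timeline, counting +1 at each start and −1 at each end (ends before starts at a tie):
08:20 start O → 1
08:40 start N → 2
08:40 start P → 3
09:50 end N → 2
11:00 end O → 1
11:00 end P → 0
11:50 start Q → 1
14:10 start T → 2
15:20 end Q → 1
15:30 start S → 2
16:10 end T → 1
16:10 start R → 2
17:10 end R → 1
17:20 end S → 0
17:50 start U → 1
21:00 end U → 0
Peak is 3, at 08:40 (N, O, P).

3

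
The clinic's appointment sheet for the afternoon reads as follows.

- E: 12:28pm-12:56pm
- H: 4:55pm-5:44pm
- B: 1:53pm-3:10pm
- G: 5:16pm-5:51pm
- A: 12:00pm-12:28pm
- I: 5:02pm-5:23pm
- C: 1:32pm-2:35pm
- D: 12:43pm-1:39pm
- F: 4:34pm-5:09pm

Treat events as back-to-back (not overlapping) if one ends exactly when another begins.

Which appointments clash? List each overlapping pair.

B & C, C & D, D & E, F & H, F & I, G & H, G & I, H & I

Check each pair: they overlap iff neither finishes before the other starts.
Sorted by start: A, E, D, C, B, F, H, I, G.
E starts exactly when A ends (back-to-back, no overlap), so nothing later overlaps A either.
D starts before E ends → E and D overlap.
C starts after E ends, so nothing later overlaps E either.
C starts before D ends → D and C overlap.
B starts after D ends, so nothing later overlaps D either.
B starts before C ends → C and B overlap.
F starts after C ends, so nothing later overlaps C either.
F starts after B ends, so nothing later overlaps B either.
H starts before F ends → F and H overlap.
I starts before F ends → F and I overlap.
G starts after F ends.
I starts before H ends → H and I overlap.
G starts before H ends → H and G overlap.
G starts before I ends → I and G overlap.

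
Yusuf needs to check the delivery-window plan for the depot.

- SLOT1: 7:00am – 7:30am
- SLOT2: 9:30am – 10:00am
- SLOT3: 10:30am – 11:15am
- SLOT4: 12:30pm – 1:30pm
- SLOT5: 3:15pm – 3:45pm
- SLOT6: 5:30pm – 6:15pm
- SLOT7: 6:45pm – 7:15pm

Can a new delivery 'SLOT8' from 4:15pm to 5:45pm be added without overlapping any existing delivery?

No — it overlaps SLOT6

SLOT1: ends 7:30am at or before SLOT8 starts 4:15pm → clear.
SLOT2: ends 10:00am at or before SLOT8 starts 4:15pm → clear.
SLOT3: ends 11:15am at or before SLOT8 starts 4:15pm → clear.
SLOT4: ends 1:30pm at or before SLOT8 starts 4:15pm → clear.
SLOT5: ends 3:45pm at or before SLOT8 starts 4:15pm → clear.
SLOT6: starts 5:30pm before SLOT8 ends 5:45pm, and ends 6:15pm after SLOT8 starts 4:15pm → overlap.
SLOT7: starts 6:45pm at or after SLOT8 ends 5:45pm → clear.
SLOT8 overlaps SLOT6.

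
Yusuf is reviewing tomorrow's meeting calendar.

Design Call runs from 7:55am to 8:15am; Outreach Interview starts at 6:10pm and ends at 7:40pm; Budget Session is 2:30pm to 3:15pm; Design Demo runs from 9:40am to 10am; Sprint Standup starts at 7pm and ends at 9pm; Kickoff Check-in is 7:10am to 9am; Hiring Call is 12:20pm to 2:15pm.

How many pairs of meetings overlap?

2

Sorted by start: Kickoff Check-in, Design Call, Design Demo, Hiring Call, Budget Session, Outreach Interview, Sprint Standup.
Design Call starts before Kickoff Check-in ends → Kickoff Check-in and Design Call overlap.
Design Demo starts after Kickoff Check-in ends, so nothing later overlaps Kickoff Check-in either.
Design Demo starts after Design Call ends, so nothing later overlaps Design Call either.
Hiring Call starts after Design Demo ends, so nothing later overlaps Design Demo either.
Budget Session starts after Hiring Call ends, so nothing later overlaps Hiring Call either.
Outreach Interview starts after Budget Session ends, so nothing later overlaps Budget Session either.
Sprint Standup starts before Outreach Interview ends → Outreach Interview and Sprint Standup overlap.
Overlapping pairs: Design Call & Kickoff Check-in, Outreach Interview & Sprint Standup — 2 in total.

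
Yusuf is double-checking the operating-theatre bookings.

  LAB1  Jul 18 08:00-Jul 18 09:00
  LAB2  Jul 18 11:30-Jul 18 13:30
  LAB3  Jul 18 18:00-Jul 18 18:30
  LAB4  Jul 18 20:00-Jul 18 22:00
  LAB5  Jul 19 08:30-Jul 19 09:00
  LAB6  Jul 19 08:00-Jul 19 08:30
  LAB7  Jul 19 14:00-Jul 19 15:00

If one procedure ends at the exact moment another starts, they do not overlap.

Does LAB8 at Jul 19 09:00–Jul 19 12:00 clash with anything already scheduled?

LAB1: ends Jul 18 09:00 at or before LAB8 starts Jul 19 09:00 → clear.
LAB2: ends Jul 18 13:30 at or before LAB8 starts Jul 19 09:00 → clear.
LAB3: ends Jul 18 18:30 at or before LAB8 starts Jul 19 09:00 → clear.
LAB4: ends Jul 18 22:00 at or before LAB8 starts Jul 19 09:00 → clear.
LAB6: ends Jul 19 08:30 at or before LAB8 starts Jul 19 09:00 → clear.
LAB5: ends Jul 19 09:00 at or before LAB8 starts Jul 19 09:00 → clear.
LAB7: starts Jul 19 14:00 at or after LAB8 ends Jul 19 12:00 → clear.

No — it doesn't clash with anything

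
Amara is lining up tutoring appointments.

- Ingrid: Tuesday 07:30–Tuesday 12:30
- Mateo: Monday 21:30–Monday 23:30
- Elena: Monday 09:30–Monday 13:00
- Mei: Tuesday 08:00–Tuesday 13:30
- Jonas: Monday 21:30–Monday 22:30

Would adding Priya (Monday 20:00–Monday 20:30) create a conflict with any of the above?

Elena: ends Monday 13:00 at or before Priya starts Monday 20:00 → clear.
Mateo: starts Monday 21:30 at or after Priya ends Monday 20:30 → clear.
Jonas: starts Monday 21:30 at or after Priya ends Monday 20:30 → clear.
Ingrid: starts Tuesday 07:30 at or after Priya ends Monday 20:30 → clear.
Mei: starts Tuesday 08:00 at or after Priya ends Monday 20:30 → clear.

No — it doesn't clash with anything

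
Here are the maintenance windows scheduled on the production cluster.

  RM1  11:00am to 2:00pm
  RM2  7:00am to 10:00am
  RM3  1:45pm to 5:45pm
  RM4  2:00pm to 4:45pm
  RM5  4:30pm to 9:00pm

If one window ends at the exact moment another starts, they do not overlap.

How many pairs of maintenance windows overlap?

4

Two intervals overlap when each starts before the other ends.
Sorted by start: RM2, RM1, RM3, RM4, RM5.
RM1 starts after RM2 ends — done with RM2.
RM3 starts before RM1 ends → RM1 and RM3 overlap.
RM4 starts exactly when RM1 ends (back-to-back, no overlap) — done with RM1.
RM4 starts before RM3 ends → RM3 and RM4 overlap.
RM5 starts before RM3 ends → RM3 and RM5 overlap.
RM5 starts before RM4 ends → RM4 and RM5 overlap.
Overlapping pairs: RM1 & RM3, RM3 & RM4, RM3 & RM5, RM4 & RM5 — 4 in total.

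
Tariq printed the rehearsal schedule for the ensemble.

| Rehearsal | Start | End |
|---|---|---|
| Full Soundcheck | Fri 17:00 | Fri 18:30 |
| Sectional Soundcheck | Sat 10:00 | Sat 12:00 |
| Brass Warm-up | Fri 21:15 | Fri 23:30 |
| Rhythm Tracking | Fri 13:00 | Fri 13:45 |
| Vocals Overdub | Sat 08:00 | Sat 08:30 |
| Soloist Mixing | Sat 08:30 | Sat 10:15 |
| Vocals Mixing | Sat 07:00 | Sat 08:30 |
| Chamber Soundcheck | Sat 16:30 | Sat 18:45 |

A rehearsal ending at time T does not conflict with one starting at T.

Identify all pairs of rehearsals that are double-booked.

Sorted by start: Rhythm Tracking, Full Soundcheck, Brass Warm-up, Vocals Mixing, Vocals Overdub, Soloist Mixing, Sectional Soundcheck, Chamber Soundcheck.
Full Soundcheck starts after Rhythm Tracking ends; Rhythm Tracking is clear from here.
Brass Warm-up starts after Full Soundcheck ends; Full Soundcheck is clear from here.
Vocals Mixing starts after Brass Warm-up ends; Brass Warm-up is clear from here.
Vocals Overdub starts before Vocals Mixing ends → Vocals Mixing and Vocals Overdub overlap.
Soloist Mixing starts exactly when Vocals Mixing ends (back-to-back, no overlap); Vocals Mixing is clear from here.
Soloist Mixing starts exactly when Vocals Overdub ends (back-to-back, no overlap); Vocals Overdub is clear from here.
Sectional Soundcheck starts before Soloist Mixing ends → Soloist Mixing and Sectional Soundcheck overlap.
Chamber Soundcheck starts after Soloist Mixing ends.
Chamber Soundcheck starts after Sectional Soundcheck ends.

Sectional Soundcheck & Soloist Mixing, Vocals Mixing & Vocals Overdub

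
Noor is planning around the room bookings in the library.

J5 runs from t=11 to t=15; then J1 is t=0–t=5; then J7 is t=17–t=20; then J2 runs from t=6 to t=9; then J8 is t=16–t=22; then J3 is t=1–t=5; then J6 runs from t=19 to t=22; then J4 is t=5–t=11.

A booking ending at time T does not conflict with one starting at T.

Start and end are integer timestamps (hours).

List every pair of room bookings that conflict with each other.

J1 & J3, J2 & J4, J6 & J7, J6 & J8, J7 & J8

Check each pair: they overlap iff neither finishes before the other starts.
Sorted by start: J1, J3, J4, J2, J5, J8, J7, J6.
J3 starts before J1 ends → J1 and J3 overlap.
J4 starts exactly when J1 ends (back-to-back, no overlap) — done with J1.
J4 starts exactly when J3 ends (back-to-back, no overlap) — done with J3.
J2 starts before J4 ends → J4 and J2 overlap.
J5 starts exactly when J4 ends (back-to-back, no overlap) — done with J4.
J5 starts after J2 ends — done with J2.
J8 starts after J5 ends — done with J5.
J7 starts before J8 ends → J8 and J7 overlap.
J6 starts before J8 ends → J8 and J6 overlap.
J6 starts before J7 ends → J7 and J6 overlap.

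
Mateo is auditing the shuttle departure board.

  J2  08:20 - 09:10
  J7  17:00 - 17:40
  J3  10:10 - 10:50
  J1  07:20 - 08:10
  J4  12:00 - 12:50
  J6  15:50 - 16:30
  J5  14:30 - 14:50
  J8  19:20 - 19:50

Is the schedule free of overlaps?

Yes

Sorted by start: J1, J2, J3, J4, J5, J6, J7, J8.
J2 starts after J1 ends, so J1 has no further overlaps.
J3 starts after J2 ends, so J2 has no further overlaps.
J4 starts after J3 ends, so J3 has no further overlaps.
J5 starts after J4 ends, so J4 has no further overlaps.
J6 starts after J5 ends, so J5 has no further overlaps.
J7 starts after J6 ends, so J6 has no further overlaps.
J8 starts after J7 ends.
Every pair is clear; the schedule has no overlaps.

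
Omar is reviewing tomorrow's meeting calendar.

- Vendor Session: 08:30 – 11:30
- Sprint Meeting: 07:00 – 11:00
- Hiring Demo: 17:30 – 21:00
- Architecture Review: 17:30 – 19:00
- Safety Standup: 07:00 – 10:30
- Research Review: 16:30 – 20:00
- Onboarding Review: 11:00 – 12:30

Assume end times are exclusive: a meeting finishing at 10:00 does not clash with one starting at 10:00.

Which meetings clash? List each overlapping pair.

Sorted by start: Safety Standup, Sprint Meeting, Vendor Session, Onboarding Review, Research Review, Hiring Demo, Architecture Review.
Sprint Meeting starts before Safety Standup ends → Safety Standup and Sprint Meeting overlap.
Vendor Session starts before Safety Standup ends → Safety Standup and Vendor Session overlap.
Onboarding Review starts after Safety Standup ends — done with Safety Standup.
Vendor Session starts before Sprint Meeting ends → Sprint Meeting and Vendor Session overlap.
Onboarding Review starts exactly when Sprint Meeting ends (back-to-back, no overlap) — done with Sprint Meeting.
Onboarding Review starts before Vendor Session ends → Vendor Session and Onboarding Review overlap.
Research Review starts after Vendor Session ends — done with Vendor Session.
Research Review starts after Onboarding Review ends — done with Onboarding Review.
Hiring Demo starts before Research Review ends → Research Review and Hiring Demo overlap.
Architecture Review starts before Research Review ends → Research Review and Architecture Review overlap.
Architecture Review starts before Hiring Demo ends → Hiring Demo and Architecture Review overlap.

Architecture Review & Hiring Demo, Architecture Review & Research Review, Hiring Demo & Research Review, Onboarding Review & Vendor Session, Safety Standup & Sprint Meeting, Safety Standup & Vendor Session, Sprint Meeting & Vendor Session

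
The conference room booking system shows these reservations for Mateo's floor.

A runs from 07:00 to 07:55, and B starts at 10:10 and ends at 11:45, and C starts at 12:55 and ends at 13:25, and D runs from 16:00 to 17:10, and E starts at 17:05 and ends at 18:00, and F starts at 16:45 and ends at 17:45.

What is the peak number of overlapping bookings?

Walk through starts and ends in time order (an end at T is processed before a start at T):
07:00 start A → 1
07:55 end A → 0
10:10 start B → 1
11:45 end B → 0
12:55 start C → 1
13:25 end C → 0
16:00 start D → 1
16:45 start F → 2
17:05 start E → 3
17:10 end D → 2
17:45 end F → 1
18:00 end E → 0
Peak is 3, at 17:05 (D, E, F).

3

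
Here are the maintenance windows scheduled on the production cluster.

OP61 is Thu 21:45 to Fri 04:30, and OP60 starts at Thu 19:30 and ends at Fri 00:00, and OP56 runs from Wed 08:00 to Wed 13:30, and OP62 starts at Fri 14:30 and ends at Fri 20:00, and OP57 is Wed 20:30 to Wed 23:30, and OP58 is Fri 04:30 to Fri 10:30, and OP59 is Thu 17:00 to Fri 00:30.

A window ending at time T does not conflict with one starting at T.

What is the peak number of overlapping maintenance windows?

Sweep the timeline, counting +1 at each start and −1 at each end (ends before starts at a tie):
Wed 08:00 start OP56 → 1
Wed 13:30 end OP56 → 0
Wed 20:30 start OP57 → 1
Wed 23:30 end OP57 → 0
Thu 17:00 start OP59 → 1
Thu 19:30 start OP60 → 2
Thu 21:45 start OP61 → 3
Fri 00:00 end OP60 → 2
Fri 00:30 end OP59 → 1
Fri 04:30 end OP61 → 0
Fri 04:30 start OP58 → 1
Fri 10:30 end OP58 → 0
Fri 14:30 start OP62 → 1
Fri 20:00 end OP62 → 0
Peak is 3, at Thu 21:45 (OP59, OP60, OP61).

3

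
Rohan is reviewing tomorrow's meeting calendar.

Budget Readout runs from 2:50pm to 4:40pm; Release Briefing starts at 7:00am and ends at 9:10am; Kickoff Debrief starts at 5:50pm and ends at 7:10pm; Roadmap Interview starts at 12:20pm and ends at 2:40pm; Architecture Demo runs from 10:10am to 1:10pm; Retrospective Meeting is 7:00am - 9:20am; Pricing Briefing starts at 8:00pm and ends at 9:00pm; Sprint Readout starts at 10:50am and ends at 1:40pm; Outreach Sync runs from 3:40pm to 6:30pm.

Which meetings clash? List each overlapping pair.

Architecture Demo & Roadmap Interview, Architecture Demo & Sprint Readout, Budget Readout & Outreach Sync, Kickoff Debrief & Outreach Sync, Release Briefing & Retrospective Meeting, Roadmap Interview & Sprint Readout

Sorted by start: Retrospective Meeting, Release Briefing, Architecture Demo, Sprint Readout, Roadmap Interview, Budget Readout, Outreach Sync, Kickoff Debrief, Pricing Briefing.
Release Briefing starts before Retrospective Meeting ends → Retrospective Meeting and Release Briefing overlap.
Architecture Demo starts after Retrospective Meeting ends, so Retrospective Meeting has no further overlaps.
Architecture Demo starts after Release Briefing ends, so Release Briefing has no further overlaps.
Sprint Readout starts before Architecture Demo ends → Architecture Demo and Sprint Readout overlap.
Roadmap Interview starts before Architecture Demo ends → Architecture Demo and Roadmap Interview overlap.
Budget Readout starts after Architecture Demo ends, so Architecture Demo has no further overlaps.
Roadmap Interview starts before Sprint Readout ends → Sprint Readout and Roadmap Interview overlap.
Budget Readout starts after Sprint Readout ends, so Sprint Readout has no further overlaps.
Budget Readout starts after Roadmap Interview ends, so Roadmap Interview has no further overlaps.
Outreach Sync starts before Budget Readout ends → Budget Readout and Outreach Sync overlap.
Kickoff Debrief starts after Budget Readout ends, so Budget Readout has no further overlaps.
Kickoff Debrief starts before Outreach Sync ends → Outreach Sync and Kickoff Debrief overlap.
Pricing Briefing starts after Outreach Sync ends.
Pricing Briefing starts after Kickoff Debrief ends.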